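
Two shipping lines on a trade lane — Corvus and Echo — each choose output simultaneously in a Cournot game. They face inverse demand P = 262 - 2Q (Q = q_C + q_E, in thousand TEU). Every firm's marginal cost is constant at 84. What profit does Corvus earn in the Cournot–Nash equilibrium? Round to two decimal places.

1760.22

Each firm earns π_i = (262 - 2Q)q_i - 84q_i.
First-order condition (treating rivals' output as given): 178 - 4q_i - 2q_j = 0.
With identical firms every q_j equals q_i, so q_j = q_i and 178 = 6q_i, giving q_i = 89/3.
Price P = 262 - 2·(178/3) = 430/3.
Corvus's profit: (430/3 - 84)·(89/3) = 1760.2222.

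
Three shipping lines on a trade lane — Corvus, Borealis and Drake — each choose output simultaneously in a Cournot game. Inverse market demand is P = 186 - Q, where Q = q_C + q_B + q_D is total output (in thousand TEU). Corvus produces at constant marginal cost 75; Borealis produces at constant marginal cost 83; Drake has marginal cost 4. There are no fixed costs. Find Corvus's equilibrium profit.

Corvus's profit: π_C = (186 - Q)q_C - (75q_C). Setting ∂π_C/∂q_C = 0: 111 - 2q_C - (q_B + q_D) = 0.
Borealis's first-order condition: 103 - 2q_B - (q_C + q_D) = 0.
Drake's profit: π_D = (186 - Q)q_D - (4q_D). Setting ∂π_D/∂q_D = 0: 182 - 2q_D - (q_C + q_B) = 0.
Summing all 3 equations gives 396 − 4Q = 0, hence Q = 99.
Back-substituting: q_C = (111 − 99) = 12, q_B = (103 − 99) = 4, q_D = (182 − 99) = 83.
Price P = 186 - 99 = 87.
Corvus's profit: (87 - 75)·12 = 144.

144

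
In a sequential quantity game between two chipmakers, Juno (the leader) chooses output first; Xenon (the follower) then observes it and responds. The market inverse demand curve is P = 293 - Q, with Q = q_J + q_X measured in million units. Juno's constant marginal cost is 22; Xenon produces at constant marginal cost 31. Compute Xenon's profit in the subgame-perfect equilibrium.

3721

The follower Xenon best-responds to any q_J: π_X = (293 - Q)q_X - 31q_X.
∂π_X/∂q_X = 262 - q_J - 2q_X = 0 gives the reaction function q_X = (262 - q_J)/2.
Juno substitutes q_X(q_J) into its own profit: π_J = q_J(293 - q_J - (262 - q_J)/2) - 22q_J = (162 - (1/2)q_J)q_J - 22q_J.
The leader's first-order condition 140 - q_J = 0 yields q_J = 140.
Then q_X = (262 - 140)/2 = 61.
Price P = 293 - 201 = 92.
Xenon's profit: (92 - 31)·61 = 3721.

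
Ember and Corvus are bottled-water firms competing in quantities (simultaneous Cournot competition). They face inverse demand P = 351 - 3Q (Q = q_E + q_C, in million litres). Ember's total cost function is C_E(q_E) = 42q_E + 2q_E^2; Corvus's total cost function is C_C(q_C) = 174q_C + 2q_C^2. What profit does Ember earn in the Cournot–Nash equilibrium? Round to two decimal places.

3953.92

Ember's profit: π_E = (351 - 3Q)q_E - (42q_E + 2q_E²). Setting ∂π_E/∂q_E = 0: 309 - 10q_E - 3(q_C) = 0.
Corvus's profit: π_C = (351 - 3Q)q_C - (174q_C + 2q_C²). Setting ∂π_C/∂q_C = 0: 177 - 10q_C - 3(q_E) = 0.
Rearranging gives the reaction functions q_E = (309 - 3q_C)/10 and q_C = (177 - 3q_E)/10.
Solving the pair: q_E = 28.1209, q_C = 843/91.
Price P = 351 - 3·(486/13) = 238.8462.
Ember's profit: 238.8462·28.1209 - 42·28.1209 - 2·28.1209² = 3953.9192.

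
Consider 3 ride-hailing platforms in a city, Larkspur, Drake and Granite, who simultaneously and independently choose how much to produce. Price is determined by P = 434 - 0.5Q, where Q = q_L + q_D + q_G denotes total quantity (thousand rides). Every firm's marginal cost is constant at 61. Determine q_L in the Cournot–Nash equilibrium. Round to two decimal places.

A representative firm's profit is π_i = q_i(434 - 0.5Q) - 61q_i.
Setting ∂π_i/∂q_i = 0 with rivals' quantities fixed: 373 - q_i - (1/2)·Σ_{j≠i} q_j = 0.
By symmetry each firm produces the same amount; substituting Σ_{j≠i} q_j = 2q_i yields q_i = 373/2.

186.50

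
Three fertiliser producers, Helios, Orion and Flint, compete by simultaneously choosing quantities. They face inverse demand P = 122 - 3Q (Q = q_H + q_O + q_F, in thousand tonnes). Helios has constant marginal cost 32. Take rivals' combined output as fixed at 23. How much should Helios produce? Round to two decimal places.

3.50

With rivals' combined output fixed at 23, Helios's profit is π_H = (122 - 3·23 - 3q_H)q_H - (32q_H) = (53 - 3q_H)q_H - (32q_H).
∂π_H/∂q_H = 21 - 6q_H = 0, so q_H = 7/2.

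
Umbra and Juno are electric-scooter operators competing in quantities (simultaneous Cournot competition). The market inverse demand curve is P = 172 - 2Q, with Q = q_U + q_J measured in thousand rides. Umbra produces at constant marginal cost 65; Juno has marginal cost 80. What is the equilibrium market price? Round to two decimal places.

Umbra's profit: π_U = (172 - 2Q)q_U - (65q_U). Setting ∂π_U/∂q_U = 0: 107 - 4q_U - 2(q_J) = 0.
Juno's profit: π_J = (172 - 2Q)q_J - (80q_J). Setting ∂π_J/∂q_J = 0: 92 - 4q_J - 2(q_U) = 0.
Rearranging gives the reaction functions q_U = (107 - 2q_J)/4 and q_J = (92 - 2q_U)/4.
Solving the pair: q_U = 61/3, q_J = 77/6.
Total output Q = 199/6, so price P = 172 - 2·(199/6) = 317/3.

105.67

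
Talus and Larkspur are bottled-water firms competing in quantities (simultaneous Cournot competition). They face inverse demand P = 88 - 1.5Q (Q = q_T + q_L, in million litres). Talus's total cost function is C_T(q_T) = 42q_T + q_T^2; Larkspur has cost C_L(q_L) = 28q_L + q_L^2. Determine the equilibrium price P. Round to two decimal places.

63.54

Talus's profit: π_T = (88 - 1.5Q)q_T - (42q_T + q_T²). Setting ∂π_T/∂q_T = 0: 46 - 5q_T - (3/2)(q_L) = 0.
Larkspur's first-order condition: 60 - 5q_L - (3/2)(q_T) = 0.
Best responses: q_T = (46 - (3/2)q_L)/5, q_L = (60 - (3/2)q_T)/5.
Solving the pair: q_T = 80/13, q_L = 132/13.
Total output Q = 212/13, so price P = 88 - (3/2)·(212/13) = 826/13.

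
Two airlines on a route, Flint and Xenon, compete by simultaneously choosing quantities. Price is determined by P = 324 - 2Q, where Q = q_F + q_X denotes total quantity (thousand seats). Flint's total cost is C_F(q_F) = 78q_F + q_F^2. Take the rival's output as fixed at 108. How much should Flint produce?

With the rival's output fixed at 108, Flint's profit is π_F = (324 - 2·108 - 2q_F)q_F - (78q_F + q_F²) = (108 - 2q_F)q_F - (78q_F + q_F²).
∂π_F/∂q_F = 30 - 6q_F = 0, so q_F = 5.

5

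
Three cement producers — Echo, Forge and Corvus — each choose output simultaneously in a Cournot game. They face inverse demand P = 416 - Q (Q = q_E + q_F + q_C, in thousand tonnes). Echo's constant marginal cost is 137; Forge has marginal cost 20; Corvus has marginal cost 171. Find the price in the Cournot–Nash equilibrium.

Echo's profit: π_E = (416 - Q)q_E - (137q_E). Setting ∂π_E/∂q_E = 0: 279 - 2q_E - (q_F + q_C) = 0.
Forge's profit: π_F = (416 - Q)q_F - (20q_F). Setting ∂π_F/∂q_F = 0: 396 - 2q_F - (q_E + q_C) = 0.
Corvus's profit: π_C = (416 - Q)q_C - (171q_C). Setting ∂π_C/∂q_C = 0: 245 - 2q_C - (q_E + q_F) = 0.
Summing all 3 equations gives 920 − 4Q = 0, hence Q = 230.
Back-substituting: q_E = (279 − 230) = 49, q_F = (396 − 230) = 166, q_C = (245 − 230) = 15.
Total output Q = 230, so price P = 416 - 230 = 186.

186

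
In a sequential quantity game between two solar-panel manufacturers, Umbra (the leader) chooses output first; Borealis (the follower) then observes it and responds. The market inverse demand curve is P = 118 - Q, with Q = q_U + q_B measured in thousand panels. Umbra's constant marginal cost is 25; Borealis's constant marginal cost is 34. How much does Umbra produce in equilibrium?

The follower Borealis best-responds to any q_U: π_B = (118 - Q)q_B - 34q_B.
Setting the follower's marginal profit to zero, 84 - q_U - 2q_B = 0, i.e. q_B = (84 - q_U)/2.
Umbra substitutes q_B(q_U) into its own profit: π_U = q_U(118 - q_U - (84 - q_U)/2) - 25q_U = (76 - (1/2)q_U)q_U - 25q_U.
The leader's first-order condition 51 - q_U = 0 yields q_U = 51.
Then q_B = (84 - 51)/2 = 33/2.

51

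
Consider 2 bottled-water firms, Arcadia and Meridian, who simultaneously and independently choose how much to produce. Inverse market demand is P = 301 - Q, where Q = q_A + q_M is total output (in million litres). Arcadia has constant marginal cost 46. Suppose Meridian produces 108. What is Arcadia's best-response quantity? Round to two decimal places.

73.50

With the rival's output fixed at 108, Arcadia's profit is π_A = (301 - 108 - q_A)q_A - (46q_A) = (193 - q_A)q_A - (46q_A).
∂π_A/∂q_A = 147 - 2q_A = 0, so q_A = 147/2.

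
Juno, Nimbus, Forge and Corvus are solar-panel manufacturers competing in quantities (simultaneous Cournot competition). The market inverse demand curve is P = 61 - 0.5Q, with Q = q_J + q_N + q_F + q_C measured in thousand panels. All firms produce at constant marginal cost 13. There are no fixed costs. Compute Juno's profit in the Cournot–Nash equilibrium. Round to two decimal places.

A representative firm's profit is π_i = q_i(61 - 0.5Q) - 13q_i.
First-order condition (treating rivals' output as given): 48 - q_i - (1/2)·Σ_{j≠i} q_j = 0.
By symmetry each firm produces the same amount; substituting Σ_{j≠i} q_j = 3q_i yields q_i = 48/(5/2) = 96/5.
Price P = 61 - (1/2)·(384/5) = 113/5.
Juno's profit: (113/5 - 13)·(96/5) = 184.3200.

184.32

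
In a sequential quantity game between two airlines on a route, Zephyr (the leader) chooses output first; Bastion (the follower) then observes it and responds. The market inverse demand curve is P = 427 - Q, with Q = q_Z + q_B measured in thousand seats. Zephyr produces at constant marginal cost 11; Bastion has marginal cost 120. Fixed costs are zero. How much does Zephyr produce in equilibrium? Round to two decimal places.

262.50

Solve by backward induction. Given q_Z, the follower Bastion maximises π_B = (427 - q_Z - q_B)q_B - 120q_B.
Follower FOC: 307 - q_Z - 2q_B = 0, so q_B(q_Z) = (307 - q_Z)/2.
The leader anticipates this reaction. Substituting into P = 427 - Q gives P = 547/2 - (1/2)q_Z, so π_Z = (547/2 - (1/2)q_Z)q_Z - 11q_Z.
The leader's first-order condition 525/2 - q_Z = 0 yields q_Z = 525/2.
Then q_B = (307 - 525/2)/2 = 89/4.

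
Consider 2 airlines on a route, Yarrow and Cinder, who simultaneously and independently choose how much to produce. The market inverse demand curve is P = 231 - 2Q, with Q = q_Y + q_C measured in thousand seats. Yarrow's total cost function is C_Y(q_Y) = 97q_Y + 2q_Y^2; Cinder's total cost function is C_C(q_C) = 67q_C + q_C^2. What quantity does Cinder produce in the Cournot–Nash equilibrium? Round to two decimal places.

Yarrow's profit: π_Y = (231 - 2Q)q_Y - (97q_Y + 2q_Y²). Setting ∂π_Y/∂q_Y = 0: 134 - 8q_Y - 2(q_C) = 0.
Cinder's profit: π_C = (231 - 2Q)q_C - (67q_C + q_C²). Setting ∂π_C/∂q_C = 0: 164 - 6q_C - 2(q_Y) = 0.
So q_Y = (134 - 2q_C)/8 and q_C = (164 - 2q_Y)/6.
Substituting one into the other gives q_Y = 119/11 and q_C = 261/11.

23.73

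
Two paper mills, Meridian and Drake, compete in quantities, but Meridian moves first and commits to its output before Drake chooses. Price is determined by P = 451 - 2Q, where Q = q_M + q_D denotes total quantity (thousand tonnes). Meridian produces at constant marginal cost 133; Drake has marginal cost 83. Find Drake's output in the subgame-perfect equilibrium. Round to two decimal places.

58.50

Solve by backward induction. Given q_M, the follower Drake maximises π_D = (451 - 2q_M - 2q_D)q_D - 83q_D.
Follower FOC: 368 - 2q_M - 4q_D = 0, so q_D(q_M) = (368 - 2q_M)/4.
Meridian substitutes q_D(q_M) into its own profit: π_M = q_M(451 - 2q_M - (368 - 2q_M)/2) - 133q_M = (267 - q_M)q_M - 133q_M.
Maximising: ∂π_M/∂q_M = 134 - 2q_M = 0, giving q_M = 67.
Then q_D = (368 - 2·67)/4 = 117/2.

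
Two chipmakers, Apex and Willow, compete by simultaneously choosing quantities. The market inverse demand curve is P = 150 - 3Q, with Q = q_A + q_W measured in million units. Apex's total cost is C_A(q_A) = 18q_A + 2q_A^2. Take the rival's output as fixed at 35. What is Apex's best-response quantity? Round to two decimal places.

With the rival's output fixed at 35, Apex's profit is π_A = (150 - 3·35 - 3q_A)q_A - (18q_A + 2q_A²) = (45 - 3q_A)q_A - (18q_A + 2q_A²).
∂π_A/∂q_A = 27 - 10q_A = 0, so q_A = 27/10.

2.70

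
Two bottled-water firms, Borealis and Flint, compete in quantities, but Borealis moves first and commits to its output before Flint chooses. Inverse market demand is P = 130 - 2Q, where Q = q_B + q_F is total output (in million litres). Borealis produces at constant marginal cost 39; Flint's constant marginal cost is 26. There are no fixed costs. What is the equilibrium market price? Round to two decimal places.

Solve by backward induction. Given q_B, the follower Flint maximises π_F = (130 - 2q_B - 2q_F)q_F - 26q_F.
∂π_F/∂q_F = 104 - 2q_B - 4q_F = 0 gives the reaction function q_F = (104 - 2q_B)/4.
Borealis substitutes q_F(q_B) into its own profit: π_B = q_B(130 - 2q_B - (104 - 2q_B)/2) - 39q_B = (78 - q_B)q_B - 39q_B.
Leader FOC: 39 - 2q_B = 0, so q_B = 39/2.
Then q_F = (104 - 2·(39/2))/4 = 65/4.
Total output Q = 143/4, so price P = 130 - 2·(143/4) = 117/2.

58.50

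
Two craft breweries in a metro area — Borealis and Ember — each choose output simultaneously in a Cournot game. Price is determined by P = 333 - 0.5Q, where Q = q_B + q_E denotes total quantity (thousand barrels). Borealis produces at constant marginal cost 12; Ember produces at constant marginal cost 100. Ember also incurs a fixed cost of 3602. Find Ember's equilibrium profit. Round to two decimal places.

Borealis's profit: π_B = (333 - 0.5Q)q_B - (12q_B). Setting ∂π_B/∂q_B = 0: 321 - q_B - (1/2)(q_E) = 0.
Ember's first-order condition: 233 - q_E - (1/2)(q_B) = 0.
Rearranging gives the reaction functions q_B = (321 - (1/2)q_E) and q_E = (233 - (1/2)q_B).
Solving the pair: q_B = 818/3, q_E = 290/3.
Price P = 333 - (1/2)·(1108/3) = 445/3.
Ember's profit: (445/3 - 100)·(290/3) - 3602 = 1070.2222.

1070.22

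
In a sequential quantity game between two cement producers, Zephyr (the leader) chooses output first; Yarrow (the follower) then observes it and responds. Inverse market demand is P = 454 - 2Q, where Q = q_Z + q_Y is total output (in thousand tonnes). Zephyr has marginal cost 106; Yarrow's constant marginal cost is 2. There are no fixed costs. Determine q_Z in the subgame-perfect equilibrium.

61

Solve by backward induction. Given q_Z, the follower Yarrow maximises π_Y = (454 - 2q_Z - 2q_Y)q_Y - 2q_Y.
∂π_Y/∂q_Y = 452 - 2q_Z - 4q_Y = 0 gives the reaction function q_Y = (452 - 2q_Z)/4.
The leader anticipates this reaction. Substituting into P = 454 - 2Q gives P = 228 - q_Z, so π_Z = (228 - q_Z)q_Z - 106q_Z.
The leader's first-order condition 122 - 2q_Z = 0 yields q_Z = 61.
Then q_Y = (452 - 2·61)/4 = 165/2.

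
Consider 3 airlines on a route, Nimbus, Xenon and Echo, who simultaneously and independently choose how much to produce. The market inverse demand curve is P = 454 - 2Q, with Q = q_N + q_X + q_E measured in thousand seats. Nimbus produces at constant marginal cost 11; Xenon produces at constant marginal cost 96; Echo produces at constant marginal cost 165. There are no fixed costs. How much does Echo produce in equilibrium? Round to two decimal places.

Nimbus's profit: π_N = (454 - 2Q)q_N - (11q_N). Setting ∂π_N/∂q_N = 0: 443 - 4q_N - 2(q_X + q_E) = 0.
Xenon's first-order condition: 358 - 4q_X - 2(q_N + q_E) = 0.
Echo's first-order condition: 289 - 4q_E - 2(q_N + q_X) = 0.
Summing all 3 equations gives 1090 − 8Q = 0, hence Q = 545/4.
Back-substituting: q_N = (443 − 545/2)/2 = 341/4, q_X = (358 − 545/2)/2 = 171/4, q_E = (289 − 545/2)/2 = 33/4.

8.25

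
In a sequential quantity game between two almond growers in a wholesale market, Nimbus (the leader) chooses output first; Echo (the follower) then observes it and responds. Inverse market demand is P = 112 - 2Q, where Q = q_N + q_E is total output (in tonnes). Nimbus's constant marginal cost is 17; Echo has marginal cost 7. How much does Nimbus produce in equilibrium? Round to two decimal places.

21.25

Solve by backward induction. Given q_N, the follower Echo maximises π_E = (112 - 2q_N - 2q_E)q_E - 7q_E.
∂π_E/∂q_E = 105 - 2q_N - 4q_E = 0 gives the reaction function q_E = (105 - 2q_N)/4.
The leader anticipates this reaction. Substituting into P = 112 - 2Q gives P = 119/2 - q_N, so π_N = (119/2 - q_N)q_N - 17q_N.
Leader FOC: 85/2 - 2q_N = 0, so q_N = 85/4.
Then q_E = (105 - 2·(85/4))/4 = 125/8.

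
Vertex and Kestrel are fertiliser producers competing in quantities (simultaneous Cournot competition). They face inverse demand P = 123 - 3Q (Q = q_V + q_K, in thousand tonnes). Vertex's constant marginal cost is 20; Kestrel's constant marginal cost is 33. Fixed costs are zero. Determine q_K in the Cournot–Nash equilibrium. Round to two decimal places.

Vertex's profit: π_V = (123 - 3Q)q_V - (20q_V). Setting ∂π_V/∂q_V = 0: 103 - 6q_V - 3(q_K) = 0.
Kestrel's profit: π_K = (123 - 3Q)q_K - (33q_K). Setting ∂π_K/∂q_K = 0: 90 - 6q_K - 3(q_V) = 0.
So q_V = (103 - 3q_K)/6 and q_K = (90 - 3q_V)/6.
Solving the pair: q_V = 116/9, q_K = 77/9.

8.56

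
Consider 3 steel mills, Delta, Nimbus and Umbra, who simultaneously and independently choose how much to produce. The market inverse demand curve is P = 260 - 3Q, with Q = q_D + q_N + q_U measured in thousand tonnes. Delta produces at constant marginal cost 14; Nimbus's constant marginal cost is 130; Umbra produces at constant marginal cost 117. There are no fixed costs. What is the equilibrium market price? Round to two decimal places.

Delta's profit: π_D = (260 - 3Q)q_D - (14q_D). Setting ∂π_D/∂q_D = 0: 246 - 6q_D - 3(q_N + q_U) = 0.
Nimbus's first-order condition: 130 - 6q_N - 3(q_D + q_U) = 0.
Umbra's first-order condition: 143 - 6q_U - 3(q_D + q_N) = 0.
Adding the 3 first-order conditions: 519 − 12Q = 0, so Q = 173/4.
Back-substituting: q_D = (246 − 519/4)/3 = 155/4, q_N = (130 − 519/4)/3 = 1/12, q_U = (143 − 519/4)/3 = 53/12.
Total output Q = 173/4, so price P = 260 - 3·(173/4) = 521/4.

130.25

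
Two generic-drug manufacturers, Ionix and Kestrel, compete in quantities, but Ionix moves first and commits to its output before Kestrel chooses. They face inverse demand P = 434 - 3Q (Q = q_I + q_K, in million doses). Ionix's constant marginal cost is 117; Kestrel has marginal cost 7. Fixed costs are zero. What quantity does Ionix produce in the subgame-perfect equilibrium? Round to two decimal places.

34.50

The follower Kestrel best-responds to any q_I: π_K = (434 - 3Q)q_K - 7q_K.
∂π_K/∂q_K = 427 - 3q_I - 6q_K = 0 gives the reaction function q_K = (427 - 3q_I)/6.
Ionix substitutes q_K(q_I) into its own profit: π_I = q_I(434 - 3q_I - (427 - 3q_I)/2) - 117q_I = (441/2 - (3/2)q_I)q_I - 117q_I.
Maximising: ∂π_I/∂q_I = 207/2 - 3q_I = 0, giving q_I = 69/2.
Then q_K = (427 - 3·(69/2))/6 = 647/12.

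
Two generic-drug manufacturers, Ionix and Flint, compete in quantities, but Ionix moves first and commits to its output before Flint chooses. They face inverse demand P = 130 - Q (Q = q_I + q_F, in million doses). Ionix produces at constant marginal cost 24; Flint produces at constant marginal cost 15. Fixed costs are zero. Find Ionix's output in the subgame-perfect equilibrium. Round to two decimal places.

The follower Flint best-responds to any q_I: π_F = (130 - Q)q_F - 15q_F.
∂π_F/∂q_F = 115 - q_I - 2q_F = 0 gives the reaction function q_F = (115 - q_I)/2.
Ionix substitutes q_F(q_I) into its own profit: π_I = q_I(130 - q_I - (115 - q_I)/2) - 24q_I = (145/2 - (1/2)q_I)q_I - 24q_I.
Leader FOC: 97/2 - q_I = 0, so q_I = 97/2.
Then q_F = (115 - 97/2)/2 = 133/4.

48.50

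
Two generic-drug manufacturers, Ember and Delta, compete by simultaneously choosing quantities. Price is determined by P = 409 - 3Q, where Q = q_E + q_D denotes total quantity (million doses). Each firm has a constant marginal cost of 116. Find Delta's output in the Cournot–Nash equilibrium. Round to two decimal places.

Each firm earns π_i = (409 - 3Q)q_i - 116q_i.
Setting ∂π_i/∂q_i = 0 with rivals' quantities fixed: 293 - 6q_i - 3q_j = 0.
With identical firms every q_j equals q_i, so q_j = q_i and 293 = 9q_i, giving q_i = 293/9.

32.56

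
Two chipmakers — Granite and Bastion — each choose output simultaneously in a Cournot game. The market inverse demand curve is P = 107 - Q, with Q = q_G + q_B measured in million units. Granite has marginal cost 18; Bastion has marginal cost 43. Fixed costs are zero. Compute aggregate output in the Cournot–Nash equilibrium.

Granite's profit: π_G = (107 - Q)q_G - (18q_G). Setting ∂π_G/∂q_G = 0: 89 - 2q_G - (q_B) = 0.
Bastion's profit: π_B = (107 - Q)q_B - (43q_B). Setting ∂π_B/∂q_B = 0: 64 - 2q_B - (q_G) = 0.
So q_G = (89 - q_B)/2 and q_B = (64 - q_G)/2.
Substituting one into the other gives q_G = 38 and q_B = 13.
Total output Q = 38 + 13 = 51.

51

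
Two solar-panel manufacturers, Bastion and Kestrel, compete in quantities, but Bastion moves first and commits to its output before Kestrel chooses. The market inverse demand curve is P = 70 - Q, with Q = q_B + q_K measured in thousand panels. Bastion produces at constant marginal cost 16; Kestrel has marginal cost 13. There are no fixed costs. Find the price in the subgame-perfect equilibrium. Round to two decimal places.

Solve by backward induction. Given q_B, the follower Kestrel maximises π_K = (70 - q_B - q_K)q_K - 13q_K.
∂π_K/∂q_K = 57 - q_B - 2q_K = 0 gives the reaction function q_K = (57 - q_B)/2.
The leader anticipates this reaction. Substituting into P = 70 - Q gives P = 83/2 - (1/2)q_B, so π_B = (83/2 - (1/2)q_B)q_B - 16q_B.
Maximising: ∂π_B/∂q_B = 51/2 - q_B = 0, giving q_B = 51/2.
Then q_K = (57 - 51/2)/2 = 63/4.
Total output Q = 165/4, so price P = 70 - 165/4 = 115/4.

28.75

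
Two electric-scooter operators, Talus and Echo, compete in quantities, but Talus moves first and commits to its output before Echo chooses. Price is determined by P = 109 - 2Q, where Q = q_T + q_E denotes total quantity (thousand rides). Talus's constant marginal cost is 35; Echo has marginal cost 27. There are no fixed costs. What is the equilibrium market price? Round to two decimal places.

The follower Echo best-responds to any q_T: π_E = (109 - 2Q)q_E - 27q_E.
Follower FOC: 82 - 2q_T - 4q_E = 0, so q_E(q_T) = (82 - 2q_T)/4.
The leader anticipates this reaction. Substituting into P = 109 - 2Q gives P = 68 - q_T, so π_T = (68 - q_T)q_T - 35q_T.
The leader's first-order condition 33 - 2q_T = 0 yields q_T = 33/2.
Then q_E = (82 - 2·(33/2))/4 = 49/4.
Total output Q = 115/4, so price P = 109 - 2·(115/4) = 103/2.

51.50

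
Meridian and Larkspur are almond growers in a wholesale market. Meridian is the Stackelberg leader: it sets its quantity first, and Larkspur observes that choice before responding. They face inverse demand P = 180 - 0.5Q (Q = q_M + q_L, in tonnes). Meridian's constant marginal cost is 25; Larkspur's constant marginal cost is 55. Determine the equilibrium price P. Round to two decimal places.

71.25

The follower Larkspur best-responds to any q_M: π_L = (180 - 0.5Q)q_L - 55q_L.
Setting the follower's marginal profit to zero, 125 - (1/2)q_M - q_L = 0, i.e. q_L = (125 - (1/2)q_M).
Meridian substitutes q_L(q_M) into its own profit: π_M = q_M(180 - (1/2)q_M - (125 - (1/2)q_M)/2) - 25q_M = (235/2 - (1/4)q_M)q_M - 25q_M.
The leader's first-order condition 185/2 - (1/2)q_M = 0 yields q_M = 185.
Then q_L = (125 - (1/2)·185) = 65/2.
Total output Q = 435/2, so price P = 180 - (1/2)·(435/2) = 285/4.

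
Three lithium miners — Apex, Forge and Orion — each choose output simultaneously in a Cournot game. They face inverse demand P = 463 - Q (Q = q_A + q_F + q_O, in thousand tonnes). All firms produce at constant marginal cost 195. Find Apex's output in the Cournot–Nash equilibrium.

67

A representative firm's profit is π_i = q_i(463 - Q) - 195q_i.
Setting ∂π_i/∂q_i = 0 with rivals' quantities fixed: 268 - 2q_i - Σ_{j≠i} q_j = 0.
By symmetry each firm produces the same amount; substituting Σ_{j≠i} q_j = 2q_i yields q_i = 268/4 = 67.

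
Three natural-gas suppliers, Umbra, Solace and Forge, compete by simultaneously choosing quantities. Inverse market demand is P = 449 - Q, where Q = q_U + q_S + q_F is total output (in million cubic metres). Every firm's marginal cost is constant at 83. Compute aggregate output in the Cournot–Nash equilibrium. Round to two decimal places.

274.50

Each firm earns π_i = (449 - Q)q_i - 83q_i.
First-order condition (treating rivals' output as given): 366 - 2q_i - Σ_{j≠i} q_j = 0.
With identical firms every q_j equals q_i, so Σ_{j≠i} q_j = 2q_i and 366 = 4q_i, giving q_i = 183/2.
Total output Q = 183/2 + 183/2 + 183/2 = 549/2.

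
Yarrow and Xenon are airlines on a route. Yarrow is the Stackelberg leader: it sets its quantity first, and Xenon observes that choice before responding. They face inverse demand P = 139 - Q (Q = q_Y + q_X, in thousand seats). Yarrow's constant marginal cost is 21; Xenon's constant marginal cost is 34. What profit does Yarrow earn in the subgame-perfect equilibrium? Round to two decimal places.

2145.13

Solve by backward induction. Given q_Y, the follower Xenon maximises π_X = (139 - q_Y - q_X)q_X - 34q_X.
∂π_X/∂q_X = 105 - q_Y - 2q_X = 0 gives the reaction function q_X = (105 - q_Y)/2.
The leader anticipates this reaction. Substituting into P = 139 - Q gives P = 173/2 - (1/2)q_Y, so π_Y = (173/2 - (1/2)q_Y)q_Y - 21q_Y.
The leader's first-order condition 131/2 - q_Y = 0 yields q_Y = 131/2.
Then q_X = (105 - 131/2)/2 = 79/4.
Price P = 139 - 341/4 = 215/4.
Yarrow's profit: (215/4 - 21)·(131/2) = 2145.1250.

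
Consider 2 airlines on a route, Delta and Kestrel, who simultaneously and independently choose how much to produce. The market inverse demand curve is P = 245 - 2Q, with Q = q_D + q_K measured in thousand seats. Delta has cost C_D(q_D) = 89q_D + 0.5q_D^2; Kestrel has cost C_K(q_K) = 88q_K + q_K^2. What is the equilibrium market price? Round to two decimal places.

Delta's profit: π_D = (245 - 2Q)q_D - (89q_D + (1/2)q_D²). Setting ∂π_D/∂q_D = 0: 156 - 5q_D - 2(q_K) = 0.
Kestrel's first-order condition: 157 - 6q_K - 2(q_D) = 0.
Best responses: q_D = (156 - 2q_K)/5, q_K = (157 - 2q_D)/6.
Substituting one into the other gives q_D = 311/13 and q_K = 473/26.
Total output Q = 1095/26, so price P = 245 - 2·(1095/26) = 160.7692.

160.77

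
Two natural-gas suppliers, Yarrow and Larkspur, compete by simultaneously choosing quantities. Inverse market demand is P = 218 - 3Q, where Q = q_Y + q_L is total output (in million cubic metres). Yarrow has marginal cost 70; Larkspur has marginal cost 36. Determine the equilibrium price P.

Yarrow's profit: π_Y = (218 - 3Q)q_Y - (70q_Y). Setting ∂π_Y/∂q_Y = 0: 148 - 6q_Y - 3(q_L) = 0.
Larkspur's profit: π_L = (218 - 3Q)q_L - (36q_L). Setting ∂π_L/∂q_L = 0: 182 - 6q_L - 3(q_Y) = 0.
Rearranging gives the reaction functions q_Y = (148 - 3q_L)/6 and q_L = (182 - 3q_Y)/6.
Substituting one into the other gives q_Y = 38/3 and q_L = 24.
Total output Q = 110/3, so price P = 218 - 3·(110/3) = 108.

108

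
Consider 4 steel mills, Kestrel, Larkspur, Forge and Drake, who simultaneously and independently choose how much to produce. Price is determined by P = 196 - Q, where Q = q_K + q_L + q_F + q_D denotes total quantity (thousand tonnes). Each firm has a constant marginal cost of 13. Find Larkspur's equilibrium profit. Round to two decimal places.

1339.56

A representative firm's profit is π_i = q_i(196 - Q) - 13q_i.
Setting ∂π_i/∂q_i = 0 with rivals' quantities fixed: 183 - 2q_i - Σ_{j≠i} q_j = 0.
With identical firms every q_j equals q_i, so Σ_{j≠i} q_j = 3q_i and 183 = 5q_i, giving q_i = 183/5.
Price P = 196 - 732/5 = 248/5.
Larkspur's profit: (248/5 - 13)·(183/5) = 1339.5600.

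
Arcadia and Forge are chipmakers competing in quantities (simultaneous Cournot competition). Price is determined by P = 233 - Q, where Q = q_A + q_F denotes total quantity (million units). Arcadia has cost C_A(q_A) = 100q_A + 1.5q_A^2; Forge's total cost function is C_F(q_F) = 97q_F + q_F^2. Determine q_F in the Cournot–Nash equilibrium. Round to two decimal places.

28.79

Arcadia's profit: π_A = (233 - Q)q_A - (100q_A + (3/2)q_A²). Setting ∂π_A/∂q_A = 0: 133 - 5q_A - (q_F) = 0.
Forge's profit: π_F = (233 - Q)q_F - (97q_F + q_F²). Setting ∂π_F/∂q_F = 0: 136 - 4q_F - (q_A) = 0.
Best responses: q_A = (133 - q_F)/5, q_F = (136 - q_A)/4.
Substituting one into the other gives q_A = 396/19 and q_F = 547/19.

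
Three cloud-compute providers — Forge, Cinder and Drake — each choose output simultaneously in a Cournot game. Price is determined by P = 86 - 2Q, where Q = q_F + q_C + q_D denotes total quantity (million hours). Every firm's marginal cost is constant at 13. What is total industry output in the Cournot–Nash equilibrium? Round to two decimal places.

A representative firm's profit is π_i = q_i(86 - 2Q) - 13q_i.
First-order condition (treating rivals' output as given): 73 - 4q_i - 2·Σ_{j≠i} q_j = 0.
By symmetry each firm produces the same amount; substituting Σ_{j≠i} q_j = 2q_i yields q_i = 73/8.
Total output Q = 73/8 + 73/8 + 73/8 = 219/8.

27.38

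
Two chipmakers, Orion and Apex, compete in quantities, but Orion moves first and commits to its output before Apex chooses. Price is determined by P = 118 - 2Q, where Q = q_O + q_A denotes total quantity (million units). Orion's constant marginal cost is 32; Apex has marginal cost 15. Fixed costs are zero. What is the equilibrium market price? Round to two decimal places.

The follower Apex best-responds to any q_O: π_A = (118 - 2Q)q_A - 15q_A.
Setting the follower's marginal profit to zero, 103 - 2q_O - 4q_A = 0, i.e. q_A = (103 - 2q_O)/4.
Orion substitutes q_A(q_O) into its own profit: π_O = q_O(118 - 2q_O - (103 - 2q_O)/2) - 32q_O = (133/2 - q_O)q_O - 32q_O.
The leader's first-order condition 69/2 - 2q_O = 0 yields q_O = 69/4.
Then q_A = (103 - 2·(69/4))/4 = 137/8.
Total output Q = 275/8, so price P = 118 - 2·(275/8) = 197/4.

49.25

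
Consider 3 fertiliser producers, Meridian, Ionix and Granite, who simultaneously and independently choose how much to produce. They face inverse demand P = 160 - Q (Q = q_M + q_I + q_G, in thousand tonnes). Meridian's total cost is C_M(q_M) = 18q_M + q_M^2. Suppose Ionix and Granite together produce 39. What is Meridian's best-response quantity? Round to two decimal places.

With rivals' combined output fixed at 39, Meridian's profit is π_M = (160 - 39 - q_M)q_M - (18q_M + q_M²) = (121 - q_M)q_M - (18q_M + q_M²).
∂π_M/∂q_M = 103 - 4q_M = 0, so q_M = 103/4.

25.75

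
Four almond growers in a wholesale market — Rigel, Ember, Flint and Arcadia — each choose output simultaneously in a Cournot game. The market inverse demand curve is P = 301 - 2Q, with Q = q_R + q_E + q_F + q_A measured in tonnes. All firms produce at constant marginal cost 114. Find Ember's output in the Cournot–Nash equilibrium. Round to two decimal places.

18.70

A representative firm's profit is π_i = q_i(301 - 2Q) - 114q_i.
Setting ∂π_i/∂q_i = 0 with rivals' quantities fixed: 187 - 4q_i - 2·Σ_{j≠i} q_j = 0.
By symmetry each firm produces the same amount; substituting Σ_{j≠i} q_j = 3q_i yields q_i = 187/10.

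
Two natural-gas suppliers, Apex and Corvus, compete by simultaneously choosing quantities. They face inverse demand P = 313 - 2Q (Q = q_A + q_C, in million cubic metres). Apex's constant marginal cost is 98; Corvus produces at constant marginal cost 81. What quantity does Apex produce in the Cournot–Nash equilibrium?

33

Apex's profit: π_A = (313 - 2Q)q_A - (98q_A). Setting ∂π_A/∂q_A = 0: 215 - 4q_A - 2(q_C) = 0.
Corvus's profit: π_C = (313 - 2Q)q_C - (81q_C). Setting ∂π_C/∂q_C = 0: 232 - 4q_C - 2(q_A) = 0.
Best responses: q_A = (215 - 2q_C)/4, q_C = (232 - 2q_A)/4.
Solving the pair: q_A = 33, q_C = 83/2.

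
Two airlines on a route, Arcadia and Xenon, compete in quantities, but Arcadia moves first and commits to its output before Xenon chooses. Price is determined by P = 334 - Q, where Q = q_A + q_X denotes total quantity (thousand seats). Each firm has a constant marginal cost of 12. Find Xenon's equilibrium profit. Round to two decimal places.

6480.25

Solve by backward induction. Given q_A, the follower Xenon maximises π_X = (334 - q_A - q_X)q_X - 12q_X.
Follower FOC: 322 - q_A - 2q_X = 0, so q_X(q_A) = (322 - q_A)/2.
Arcadia substitutes q_X(q_A) into its own profit: π_A = q_A(334 - q_A - (322 - q_A)/2) - 12q_A = (173 - (1/2)q_A)q_A - 12q_A.
Leader FOC: 161 - q_A = 0, so q_A = 161.
Then q_X = (322 - 161)/2 = 161/2.
Price P = 334 - 483/2 = 185/2.
Xenon's profit: (185/2 - 12)·(161/2) = 6480.2500.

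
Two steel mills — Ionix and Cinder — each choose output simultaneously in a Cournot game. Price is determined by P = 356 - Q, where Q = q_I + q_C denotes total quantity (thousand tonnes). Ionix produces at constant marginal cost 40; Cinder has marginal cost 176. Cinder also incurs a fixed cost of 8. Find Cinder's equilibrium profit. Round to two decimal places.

Ionix's profit: π_I = (356 - Q)q_I - (40q_I). Setting ∂π_I/∂q_I = 0: 316 - 2q_I - (q_C) = 0.
Cinder's profit: π_C = (356 - Q)q_C - (176q_C). Setting ∂π_C/∂q_C = 0: 180 - 2q_C - (q_I) = 0.
Rearranging gives the reaction functions q_I = (316 - q_C)/2 and q_C = (180 - q_I)/2.
Substituting one into the other gives q_I = 452/3 and q_C = 44/3.
Price P = 356 - 496/3 = 572/3.
Cinder's profit: (572/3 - 176)·(44/3) - 8 = 1864/9.

207.11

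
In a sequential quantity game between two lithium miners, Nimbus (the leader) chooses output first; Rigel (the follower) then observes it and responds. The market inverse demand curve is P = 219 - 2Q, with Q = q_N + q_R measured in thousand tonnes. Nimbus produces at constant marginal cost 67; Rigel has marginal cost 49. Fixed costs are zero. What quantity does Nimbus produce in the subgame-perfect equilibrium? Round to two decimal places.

33.50

The follower Rigel best-responds to any q_N: π_R = (219 - 2Q)q_R - 49q_R.
Setting the follower's marginal profit to zero, 170 - 2q_N - 4q_R = 0, i.e. q_R = (170 - 2q_N)/4.
The leader anticipates this reaction. Substituting into P = 219 - 2Q gives P = 134 - q_N, so π_N = (134 - q_N)q_N - 67q_N.
Maximising: ∂π_N/∂q_N = 67 - 2q_N = 0, giving q_N = 67/2.
Then q_R = (170 - 2·(67/2))/4 = 103/4.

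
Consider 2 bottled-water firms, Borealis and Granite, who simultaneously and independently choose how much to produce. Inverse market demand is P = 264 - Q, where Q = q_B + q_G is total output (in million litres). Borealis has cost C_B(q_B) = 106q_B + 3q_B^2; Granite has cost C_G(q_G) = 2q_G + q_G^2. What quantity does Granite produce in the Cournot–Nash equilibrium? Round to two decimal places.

62.52

Borealis's profit: π_B = (264 - Q)q_B - (106q_B + 3q_B²). Setting ∂π_B/∂q_B = 0: 158 - 8q_B - (q_G) = 0.
Granite's first-order condition: 262 - 4q_G - (q_B) = 0.
So q_B = (158 - q_G)/8 and q_G = (262 - q_B)/4.
Substituting one into the other gives q_B = 370/31 and q_G = 1938/31.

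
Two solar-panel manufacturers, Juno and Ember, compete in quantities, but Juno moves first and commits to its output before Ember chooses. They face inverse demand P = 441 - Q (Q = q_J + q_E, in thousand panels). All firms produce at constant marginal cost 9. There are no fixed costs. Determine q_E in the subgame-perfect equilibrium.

The follower Ember best-responds to any q_J: π_E = (441 - Q)q_E - 9q_E.
∂π_E/∂q_E = 432 - q_J - 2q_E = 0 gives the reaction function q_E = (432 - q_J)/2.
Juno substitutes q_E(q_J) into its own profit: π_J = q_J(441 - q_J - (432 - q_J)/2) - 9q_J = (225 - (1/2)q_J)q_J - 9q_J.
Leader FOC: 216 - q_J = 0, so q_J = 216.
Then q_E = (432 - 216)/2 = 108.

108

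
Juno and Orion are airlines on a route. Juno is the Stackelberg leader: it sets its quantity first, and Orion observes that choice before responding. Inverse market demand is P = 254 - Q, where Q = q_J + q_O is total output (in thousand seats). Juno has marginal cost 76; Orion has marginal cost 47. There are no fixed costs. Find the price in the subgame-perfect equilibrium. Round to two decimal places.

Solve by backward induction. Given q_J, the follower Orion maximises π_O = (254 - q_J - q_O)q_O - 47q_O.
Setting the follower's marginal profit to zero, 207 - q_J - 2q_O = 0, i.e. q_O = (207 - q_J)/2.
Juno substitutes q_O(q_J) into its own profit: π_J = q_J(254 - q_J - (207 - q_J)/2) - 76q_J = (301/2 - (1/2)q_J)q_J - 76q_J.
The leader's first-order condition 149/2 - q_J = 0 yields q_J = 149/2.
Then q_O = (207 - 149/2)/2 = 265/4.
Total output Q = 563/4, so price P = 254 - 563/4 = 453/4.

113.25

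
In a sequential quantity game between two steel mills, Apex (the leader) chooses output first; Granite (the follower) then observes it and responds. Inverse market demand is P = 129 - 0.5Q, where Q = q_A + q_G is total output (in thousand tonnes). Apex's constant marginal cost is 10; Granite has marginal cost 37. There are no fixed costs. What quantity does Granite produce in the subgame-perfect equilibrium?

The follower Granite best-responds to any q_A: π_G = (129 - 0.5Q)q_G - 37q_G.
∂π_G/∂q_G = 92 - (1/2)q_A - q_G = 0 gives the reaction function q_G = (92 - (1/2)q_A).
The leader anticipates this reaction. Substituting into P = 129 - 0.5Q gives P = 83 - (1/4)q_A, so π_A = (83 - (1/4)q_A)q_A - 10q_A.
The leader's first-order condition 73 - (1/2)q_A = 0 yields q_A = 146.
Then q_G = (92 - (1/2)·146) = 19.

19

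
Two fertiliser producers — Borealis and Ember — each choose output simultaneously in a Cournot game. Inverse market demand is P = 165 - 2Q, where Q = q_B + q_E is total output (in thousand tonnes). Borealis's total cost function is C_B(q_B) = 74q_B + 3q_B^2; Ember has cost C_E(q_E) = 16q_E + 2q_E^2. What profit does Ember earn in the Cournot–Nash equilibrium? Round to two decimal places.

Borealis's profit: π_B = (165 - 2Q)q_B - (74q_B + 3q_B²). Setting ∂π_B/∂q_B = 0: 91 - 10q_B - 2(q_E) = 0.
Ember's first-order condition: 149 - 8q_E - 2(q_B) = 0.
So q_B = (91 - 2q_E)/10 and q_E = (149 - 2q_B)/8.
Substituting one into the other gives q_B = 215/38 and q_E = 327/19.
Price P = 165 - 2·(869/38) = 119.2632.
Ember's profit: 119.2632·(327/19) - 16·(327/19) - 2(327/19)² = 1184.8089.

1184.81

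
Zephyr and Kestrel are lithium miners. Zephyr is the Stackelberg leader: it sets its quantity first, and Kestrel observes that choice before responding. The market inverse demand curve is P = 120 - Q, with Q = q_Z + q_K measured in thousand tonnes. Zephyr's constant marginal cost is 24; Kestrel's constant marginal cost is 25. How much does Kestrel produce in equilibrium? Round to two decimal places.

The follower Kestrel best-responds to any q_Z: π_K = (120 - Q)q_K - 25q_K.
Follower FOC: 95 - q_Z - 2q_K = 0, so q_K(q_Z) = (95 - q_Z)/2.
The leader anticipates this reaction. Substituting into P = 120 - Q gives P = 145/2 - (1/2)q_Z, so π_Z = (145/2 - (1/2)q_Z)q_Z - 24q_Z.
Maximising: ∂π_Z/∂q_Z = 97/2 - q_Z = 0, giving q_Z = 97/2.
Then q_K = (95 - 97/2)/2 = 93/4.

23.25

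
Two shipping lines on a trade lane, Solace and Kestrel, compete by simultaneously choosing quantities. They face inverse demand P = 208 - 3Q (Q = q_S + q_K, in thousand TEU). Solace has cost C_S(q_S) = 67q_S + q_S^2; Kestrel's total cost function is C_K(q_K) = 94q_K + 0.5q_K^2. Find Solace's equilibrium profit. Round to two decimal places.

753.33

Solace's profit: π_S = (208 - 3Q)q_S - (67q_S + q_S²). Setting ∂π_S/∂q_S = 0: 141 - 8q_S - 3(q_K) = 0.
Kestrel's profit: π_K = (208 - 3Q)q_K - (94q_K + (1/2)q_K²). Setting ∂π_K/∂q_K = 0: 114 - 7q_K - 3(q_S) = 0.
So q_S = (141 - 3q_K)/8 and q_K = (114 - 3q_S)/7.
Substituting one into the other gives q_S = 645/47 and q_K = 489/47.
Price P = 208 - 3·(1134/47) = 135.6170.
Solace's profit: 135.6170·(645/47) - 67·(645/47) - (645/47)² = 753.3273.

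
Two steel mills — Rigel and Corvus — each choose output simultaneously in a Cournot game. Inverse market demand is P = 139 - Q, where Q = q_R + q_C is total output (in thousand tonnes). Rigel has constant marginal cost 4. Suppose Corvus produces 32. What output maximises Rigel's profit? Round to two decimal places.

With the rival's output fixed at 32, Rigel's profit is π_R = (139 - 32 - q_R)q_R - (4q_R) = (107 - q_R)q_R - (4q_R).
∂π_R/∂q_R = 103 - 2q_R = 0, so q_R = 103/2.

51.50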